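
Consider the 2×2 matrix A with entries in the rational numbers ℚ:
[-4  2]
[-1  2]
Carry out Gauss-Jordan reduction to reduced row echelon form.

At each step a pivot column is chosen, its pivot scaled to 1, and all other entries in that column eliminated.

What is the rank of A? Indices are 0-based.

rank = 2

step 1: normalize row 0 (÷-4) = (1, -1/2)
  row 1: subtract -1×row0 = (0, 3/2)
step 2: normalize row 1 (÷3/2) = (0, 1)
  row 0: subtract -1/2×row1 = (1, 0)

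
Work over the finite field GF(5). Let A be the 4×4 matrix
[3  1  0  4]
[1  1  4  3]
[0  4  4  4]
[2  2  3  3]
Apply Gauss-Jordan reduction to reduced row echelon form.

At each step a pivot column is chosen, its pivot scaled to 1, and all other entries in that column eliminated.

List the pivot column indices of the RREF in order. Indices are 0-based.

pivot(0,0)=3: scale R0 → (1, 2, 0, 3)
  clear (1,0): R1 −= (1)R0 → (0, 4, 4, 0)
  clear (3,0): R3 −= (2)R0 → (0, 3, 3, 2)
pivot(1,1)=4: scale R1 → (0, 1, 1, 0)
  clear (0,1): R0 −= (2)R1 → (1, 0, 3, 3)
  clear (2,1): R2 −= (4)R1 → (0, 0, 0, 4)
  clear (3,1): R3 −= (3)R1 → (0, 0, 0, 2)
col 2: no nonzero at/below row 2; advance.
pivot(2,3)=4: scale R2 → (0, 0, 0, 1)
  clear (0,3): R0 −= (3)R2 → (1, 0, 3, 0)
  clear (3,3): R3 −= (2)R2 → (0, 0, 0, 0)

pivot columns: 0, 1, 3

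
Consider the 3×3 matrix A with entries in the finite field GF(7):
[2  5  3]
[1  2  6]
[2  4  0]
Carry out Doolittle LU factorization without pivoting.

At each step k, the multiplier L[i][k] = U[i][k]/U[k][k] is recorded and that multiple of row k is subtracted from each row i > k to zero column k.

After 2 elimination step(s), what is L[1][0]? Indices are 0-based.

[col 0] pivot 2
  R1 -= 4*R0 → (0, 3, 1)  (L[1][0] := 4)
  R2 -= 1*R0 → (0, 6, 4)  (L[2][0] := 1)
[col 1] pivot 3
  R2 -= 2*R1 → (0, 0, 2)  (L[2][1] := 2)

L[1][0] = 4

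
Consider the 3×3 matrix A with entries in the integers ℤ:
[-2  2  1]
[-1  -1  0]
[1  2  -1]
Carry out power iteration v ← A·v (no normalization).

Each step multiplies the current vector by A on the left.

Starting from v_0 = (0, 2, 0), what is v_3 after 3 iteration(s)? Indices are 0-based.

v_0 = (0, 2, 0).
v_1 = A·v_0 = (4, -2, 4).
v_2 = A·v_1 = (-8, -2, -4).
v_3 = A·v_2 = (8, 10, -8).

v_3 = (8, 10, -8)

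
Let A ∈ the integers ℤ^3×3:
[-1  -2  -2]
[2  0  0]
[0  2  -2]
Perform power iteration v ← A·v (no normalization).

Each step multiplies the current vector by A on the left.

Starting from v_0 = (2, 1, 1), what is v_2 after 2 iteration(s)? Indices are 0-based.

v_0 = (2, 1, 1).
v_1 = A·v_0 = (-6, 4, 0).
v_2 = A·v_1 = (-2, -12, 8).

v_2 = (-2, -12, 8)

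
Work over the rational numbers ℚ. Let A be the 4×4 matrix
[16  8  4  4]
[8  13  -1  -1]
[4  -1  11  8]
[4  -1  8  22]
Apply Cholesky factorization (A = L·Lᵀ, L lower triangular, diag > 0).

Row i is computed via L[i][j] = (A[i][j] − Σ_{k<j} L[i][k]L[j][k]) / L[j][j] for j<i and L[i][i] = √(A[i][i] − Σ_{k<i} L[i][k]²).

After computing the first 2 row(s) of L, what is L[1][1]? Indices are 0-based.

Step 1: L[0][0] = √(16) = 4.
  L[1][0] = (8) / L[0][0] = 2.
Step 2: L[1][1] = √(9) = 3.

L[1][1] = 3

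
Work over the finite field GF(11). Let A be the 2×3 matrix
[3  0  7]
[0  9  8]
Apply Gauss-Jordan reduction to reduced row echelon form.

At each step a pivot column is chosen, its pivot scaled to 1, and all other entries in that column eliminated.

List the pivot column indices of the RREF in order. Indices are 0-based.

pivot columns: 0, 1

step 1: normalize row 0 (÷3) = (1, 0, 6)
step 2: normalize row 1 (÷9) = (0, 1, 7)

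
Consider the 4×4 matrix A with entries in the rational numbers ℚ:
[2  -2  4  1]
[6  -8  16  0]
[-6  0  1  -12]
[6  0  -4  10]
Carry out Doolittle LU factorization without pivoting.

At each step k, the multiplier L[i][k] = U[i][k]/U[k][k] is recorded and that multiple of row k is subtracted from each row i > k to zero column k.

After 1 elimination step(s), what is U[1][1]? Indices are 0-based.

U[1][1] = -2

[col 0] pivot 2
  R1 -= 3*R0 → (0, -2, 4, -3)  (L[1][0] := 3)
  R2 -= -3*R0 → (0, -6, 13, -9)  (L[2][0] := -3)
  R3 -= 3*R0 → (0, 6, -16, 7)  (L[3][0] := 3)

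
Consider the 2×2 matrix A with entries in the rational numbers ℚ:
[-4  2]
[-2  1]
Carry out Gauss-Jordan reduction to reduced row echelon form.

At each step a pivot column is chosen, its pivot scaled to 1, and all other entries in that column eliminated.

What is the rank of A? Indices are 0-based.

rank = 1

pivot(0,0)=-4: scale R0 → (1, -1/2)
  clear (1,0): R1 −= (-2)R0 → (0, 0)
col 1: no nonzero at/below row 1; advance.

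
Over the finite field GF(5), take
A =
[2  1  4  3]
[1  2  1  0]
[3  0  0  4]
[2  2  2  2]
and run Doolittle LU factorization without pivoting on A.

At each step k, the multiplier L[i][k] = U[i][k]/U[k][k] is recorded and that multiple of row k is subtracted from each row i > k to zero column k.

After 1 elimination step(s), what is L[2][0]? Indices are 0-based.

k=0: U[0][0]=2
  eliminate (1,0): mult=3, new row 1: (0, 4, 4, 1); set L[1][0]=3
  eliminate (2,0): mult=4, new row 2: (0, 1, 4, 2); set L[2][0]=4
  eliminate (3,0): mult=1, new row 3: (0, 1, 3, 4); set L[3][0]=1

L[2][0] = 4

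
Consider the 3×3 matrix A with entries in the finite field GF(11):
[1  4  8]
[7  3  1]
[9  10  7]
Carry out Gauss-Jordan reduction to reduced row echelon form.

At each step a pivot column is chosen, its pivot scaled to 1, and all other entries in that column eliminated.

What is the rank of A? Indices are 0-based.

rank = 3

step 1: normalize row 0 (÷1) = (1, 4, 8)
  row 1: subtract 7×row0 = (0, 8, 0)
  row 2: subtract 9×row0 = (0, 7, 1)
step 2: normalize row 1 (÷8) = (0, 1, 0)
  row 0: subtract 4×row1 = (1, 0, 8)
  row 2: subtract 7×row1 = (0, 0, 1)
step 3: normalize row 2 (÷1) = (0, 0, 1)
  row 0: subtract 8×row2 = (1, 0, 0)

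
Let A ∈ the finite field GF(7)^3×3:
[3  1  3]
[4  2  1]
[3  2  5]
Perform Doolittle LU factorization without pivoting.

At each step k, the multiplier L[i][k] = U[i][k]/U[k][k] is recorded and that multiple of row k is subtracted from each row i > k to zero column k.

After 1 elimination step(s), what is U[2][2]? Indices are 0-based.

[col 0] pivot 3
  R1 -= 6*R0 → (0, 3, 4)  (L[1][0] := 6)
  R2 -= 1*R0 → (0, 1, 2)  (L[2][0] := 1)

U[2][2] = 2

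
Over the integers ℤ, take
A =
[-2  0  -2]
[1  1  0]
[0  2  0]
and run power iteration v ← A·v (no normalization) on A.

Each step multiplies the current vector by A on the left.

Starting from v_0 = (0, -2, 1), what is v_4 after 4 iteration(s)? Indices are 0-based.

v_0 = (0, -2, 1).
v_1 = A·v_0 = (-2, -2, -4).
v_2 = A·v_1 = (12, -4, -4).
v_3 = A·v_2 = (-16, 8, -8).
v_4 = A·v_3 = (48, -8, 16).

v_4 = (48, -8, 16)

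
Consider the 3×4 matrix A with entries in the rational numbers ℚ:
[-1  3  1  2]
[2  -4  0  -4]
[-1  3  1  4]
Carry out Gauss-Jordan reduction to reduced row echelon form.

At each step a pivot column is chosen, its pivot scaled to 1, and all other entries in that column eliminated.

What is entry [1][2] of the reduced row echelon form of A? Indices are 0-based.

M[1][2] = 1

[1] R0 /= -1  ⇒  (1, -3, -1, -2)
     R1 -= 2·R0  ⇒  (0, 2, 2, 0)
     R2 -= -1·R0  ⇒  (0, 0, 0, 2)
[2] R1 /= 2  ⇒  (0, 1, 1, 0)
     R0 -= -3·R1  ⇒  (1, 0, 2, -2)
column 2 empty below row 2
[3] R2 /= 2  ⇒  (0, 0, 0, 1)
     R0 -= -2·R2  ⇒  (1, 0, 2, 0)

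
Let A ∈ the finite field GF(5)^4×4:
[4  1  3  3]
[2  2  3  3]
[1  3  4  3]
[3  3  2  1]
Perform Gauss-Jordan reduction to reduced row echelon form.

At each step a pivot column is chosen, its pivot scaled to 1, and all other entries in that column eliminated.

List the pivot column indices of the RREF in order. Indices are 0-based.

pivot(0,0)=4: scale R0 → (1, 4, 2, 2)
  clear (1,0): R1 −= (2)R0 → (0, 4, 4, 4)
  clear (2,0): R2 −= (1)R0 → (0, 4, 2, 1)
  clear (3,0): R3 −= (3)R0 → (0, 1, 1, 0)
pivot(1,1)=4: scale R1 → (0, 1, 1, 1)
  clear (0,1): R0 −= (4)R1 → (1, 0, 3, 3)
  clear (2,1): R2 −= (4)R1 → (0, 0, 3, 2)
  clear (3,1): R3 −= (1)R1 → (0, 0, 0, 4)
pivot(2,2)=3: scale R2 → (0, 0, 1, 4)
  clear (0,2): R0 −= (3)R2 → (1, 0, 0, 1)
  clear (1,2): R1 −= (1)R2 → (0, 1, 0, 2)
pivot(3,3)=4: scale R3 → (0, 0, 0, 1)
  clear (0,3): R0 −= (1)R3 → (1, 0, 0, 0)
  clear (1,3): R1 −= (2)R3 → (0, 1, 0, 0)
  clear (2,3): R2 −= (4)R3 → (0, 0, 1, 0)

pivot columns: 0, 1, 2, 3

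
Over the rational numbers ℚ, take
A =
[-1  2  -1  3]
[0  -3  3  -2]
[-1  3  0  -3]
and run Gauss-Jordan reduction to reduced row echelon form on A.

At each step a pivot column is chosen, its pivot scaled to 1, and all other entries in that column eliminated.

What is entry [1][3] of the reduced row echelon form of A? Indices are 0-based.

step 1: normalize row 0 (÷-1) = (1, -2, 1, -3)
  row 2: subtract -1×row0 = (0, 1, 1, -6)
step 2: normalize row 1 (÷-3) = (0, 1, -1, 2/3)
  row 0: subtract -2×row1 = (1, 0, -1, -5/3)
  row 2: subtract 1×row1 = (0, 0, 2, -20/3)
step 3: normalize row 2 (÷2) = (0, 0, 1, -10/3)
  row 0: subtract -1×row2 = (1, 0, 0, -5)
  row 1: subtract -1×row2 = (0, 1, 0, -8/3)

M[1][3] = -8/3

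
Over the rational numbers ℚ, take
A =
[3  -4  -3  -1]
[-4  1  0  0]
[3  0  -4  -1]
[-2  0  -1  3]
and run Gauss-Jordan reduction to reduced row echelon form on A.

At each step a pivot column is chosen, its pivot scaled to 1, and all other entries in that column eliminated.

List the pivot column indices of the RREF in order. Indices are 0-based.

[1] R0 /= 3  ⇒  (1, -4/3, -1, -1/3)
     R1 -= -4·R0  ⇒  (0, -13/3, -4, -4/3)
     R2 -= 3·R0  ⇒  (0, 4, -1, 0)
     R3 -= -2·R0  ⇒  (0, -8/3, -3, 7/3)
[2] R1 /= -13/3  ⇒  (0, 1, 12/13, 4/13)
     R0 -= -4/3·R1  ⇒  (1, 0, 3/13, 1/13)
     R2 -= 4·R1  ⇒  (0, 0, -61/13, -16/13)
     R3 -= -8/3·R1  ⇒  (0, 0, -7/13, 41/13)
[3] R2 /= -61/13  ⇒  (0, 0, 1, 16/61)
     R0 -= 3/13·R2  ⇒  (1, 0, 0, 1/61)
     R1 -= 12/13·R2  ⇒  (0, 1, 0, 4/61)
     R3 -= -7/13·R2  ⇒  (0, 0, 0, 201/61)
[4] R3 /= 201/61  ⇒  (0, 0, 0, 1)
     R0 -= 1/61·R3  ⇒  (1, 0, 0, 0)
     R1 -= 4/61·R3  ⇒  (0, 1, 0, 0)
     R2 -= 16/61·R3  ⇒  (0, 0, 1, 0)

pivot columns: 0, 1, 2, 3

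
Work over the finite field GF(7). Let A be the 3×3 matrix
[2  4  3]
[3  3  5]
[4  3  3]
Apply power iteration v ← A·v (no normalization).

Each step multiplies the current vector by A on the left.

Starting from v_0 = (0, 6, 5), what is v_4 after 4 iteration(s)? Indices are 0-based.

v_4 = (5, 1, 0)

v_0 = (0, 6, 5).
v_1 = A·v_0 = (4, 1, 5).
v_2 = A·v_1 = (6, 5, 6).
v_3 = A·v_2 = (1, 0, 1).
v_4 = A·v_3 = (5, 1, 0).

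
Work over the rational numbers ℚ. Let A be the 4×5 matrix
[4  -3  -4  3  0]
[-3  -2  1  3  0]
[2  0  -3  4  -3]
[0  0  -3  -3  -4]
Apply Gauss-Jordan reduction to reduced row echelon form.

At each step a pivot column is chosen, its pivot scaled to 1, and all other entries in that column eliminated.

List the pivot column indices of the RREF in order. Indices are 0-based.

pivot columns: 0, 1, 2, 3

[1] R0 /= 4  ⇒  (1, -3/4, -1, 3/4, 0)
     R1 -= -3·R0  ⇒  (0, -17/4, -2, 21/4, 0)
     R2 -= 2·R0  ⇒  (0, 3/2, -1, 5/2, -3)
[2] R1 /= -17/4  ⇒  (0, 1, 8/17, -21/17, 0)
     R0 -= -3/4·R1  ⇒  (1, 0, -11/17, -3/17, 0)
     R2 -= 3/2·R1  ⇒  (0, 0, -29/17, 74/17, -3)
[3] R2 /= -29/17  ⇒  (0, 0, 1, -74/29, 51/29)
     R0 -= -11/17·R2  ⇒  (1, 0, 0, -53/29, 33/29)
     R1 -= 8/17·R2  ⇒  (0, 1, 0, -1/29, -24/29)
     R3 -= -3·R2  ⇒  (0, 0, 0, -309/29, 37/29)
[4] R3 /= -309/29  ⇒  (0, 0, 0, 1, -37/309)
     R0 -= -53/29·R3  ⇒  (1, 0, 0, 0, 284/309)
     R1 -= -1/29·R3  ⇒  (0, 1, 0, 0, -257/309)
     R2 -= -74/29·R3  ⇒  (0, 0, 1, 0, 449/309)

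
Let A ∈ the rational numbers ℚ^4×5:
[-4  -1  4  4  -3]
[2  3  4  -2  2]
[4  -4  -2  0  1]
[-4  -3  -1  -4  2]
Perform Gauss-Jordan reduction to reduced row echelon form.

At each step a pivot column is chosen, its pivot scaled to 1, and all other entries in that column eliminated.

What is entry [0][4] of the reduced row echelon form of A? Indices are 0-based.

M[0][4] = 121/556

pivot(0,0)=-4: scale R0 → (1, 1/4, -1, -1, 3/4)
  clear (1,0): R1 −= (2)R0 → (0, 5/2, 6, 0, 1/2)
  clear (2,0): R2 −= (4)R0 → (0, -5, 2, 4, -2)
  clear (3,0): R3 −= (-4)R0 → (0, -2, -5, -8, 5)
pivot(1,1)=5/2: scale R1 → (0, 1, 12/5, 0, 1/5)
  clear (0,1): R0 −= (1/4)R1 → (1, 0, -8/5, -1, 7/10)
  clear (2,1): R2 −= (-5)R1 → (0, 0, 14, 4, -1)
  clear (3,1): R3 −= (-2)R1 → (0, 0, -1/5, -8, 27/5)
pivot(2,2)=14: scale R2 → (0, 0, 1, 2/7, -1/14)
  clear (0,2): R0 −= (-8/5)R2 → (1, 0, 0, -19/35, 41/70)
  clear (1,2): R1 −= (12/5)R2 → (0, 1, 0, -24/35, 13/35)
  clear (3,2): R3 −= (-1/5)R2 → (0, 0, 0, -278/35, 377/70)
pivot(3,3)=-278/35: scale R3 → (0, 0, 0, 1, -377/556)
  clear (0,3): R0 −= (-19/35)R3 → (1, 0, 0, 0, 121/556)
  clear (1,3): R1 −= (-24/35)R3 → (0, 1, 0, 0, -13/139)
  clear (2,3): R2 −= (2/7)R3 → (0, 0, 1, 0, 17/139)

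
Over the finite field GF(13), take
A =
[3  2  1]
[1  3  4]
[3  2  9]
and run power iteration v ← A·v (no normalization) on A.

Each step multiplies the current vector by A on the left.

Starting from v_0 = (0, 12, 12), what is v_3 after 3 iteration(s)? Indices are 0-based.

v_3 = (4, 2, 3)

v_0 = (0, 12, 12).
v_1 = A·v_0 = (10, 6, 2).
v_2 = A·v_1 = (5, 10, 8).
v_3 = A·v_2 = (4, 2, 3).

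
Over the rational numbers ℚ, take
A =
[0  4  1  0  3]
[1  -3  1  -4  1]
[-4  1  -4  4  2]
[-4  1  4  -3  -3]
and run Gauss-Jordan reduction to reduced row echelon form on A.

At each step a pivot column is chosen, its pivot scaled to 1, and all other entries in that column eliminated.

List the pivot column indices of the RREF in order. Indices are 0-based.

step 1: exchange rows 0,1
step 1: normalize row 0 (÷1) = (1, -3, 1, -4, 1)
  row 2: subtract -4×row0 = (0, -11, 0, -12, 6)
  row 3: subtract -4×row0 = (0, -11, 8, -19, 1)
step 2: normalize row 1 (÷4) = (0, 1, 1/4, 0, 3/4)
  row 0: subtract -3×row1 = (1, 0, 7/4, -4, 13/4)
  row 2: subtract -11×row1 = (0, 0, 11/4, -12, 57/4)
  row 3: subtract -11×row1 = (0, 0, 43/4, -19, 37/4)
step 3: normalize row 2 (÷11/4) = (0, 0, 1, -48/11, 57/11)
  row 0: subtract 7/4×row2 = (1, 0, 0, 40/11, -64/11)
  row 1: subtract 1/4×row2 = (0, 1, 0, 12/11, -6/11)
  row 3: subtract 43/4×row2 = (0, 0, 0, 307/11, -511/11)
step 4: normalize row 3 (÷307/11) = (0, 0, 0, 1, -511/307)
  row 0: subtract 40/11×row3 = (1, 0, 0, 0, 72/307)
  row 1: subtract 12/11×row3 = (0, 1, 0, 0, 390/307)
  row 2: subtract -48/11×row3 = (0, 0, 1, 0, -639/307)

pivot columns: 0, 1, 2, 3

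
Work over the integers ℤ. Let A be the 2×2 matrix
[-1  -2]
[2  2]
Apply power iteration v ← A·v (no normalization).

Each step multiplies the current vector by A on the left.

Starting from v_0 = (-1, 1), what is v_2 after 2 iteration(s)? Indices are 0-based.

v_2 = (1, -2)

v_0 = (-1, 1).
v_1 = A·v_0 = (-1, 0).
v_2 = A·v_1 = (1, -2).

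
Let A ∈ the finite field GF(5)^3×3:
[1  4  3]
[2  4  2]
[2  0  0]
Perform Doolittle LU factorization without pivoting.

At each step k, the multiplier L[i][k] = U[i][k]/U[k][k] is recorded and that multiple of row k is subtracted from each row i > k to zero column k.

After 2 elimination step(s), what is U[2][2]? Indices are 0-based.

Step 1: pivot at (0,0) is 1.
  row1 ← row1 − (2)·row0  ⇒  L[1][0]=2, U row1=(0, 1, 1)
  row2 ← row2 − (2)·row0  ⇒  L[2][0]=2, U row2=(0, 2, 4)
Step 2: pivot at (1,1) is 1.
  row2 ← row2 − (2)·row1  ⇒  L[2][1]=2, U row2=(0, 0, 2)

U[2][2] = 2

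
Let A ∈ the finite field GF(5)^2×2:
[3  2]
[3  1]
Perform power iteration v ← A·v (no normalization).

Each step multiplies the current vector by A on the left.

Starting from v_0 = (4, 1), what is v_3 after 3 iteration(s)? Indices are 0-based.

v_0 = (4, 1).
v_1 = A·v_0 = (4, 3).
v_2 = A·v_1 = (3, 0).
v_3 = A·v_2 = (4, 4).

v_3 = (4, 4)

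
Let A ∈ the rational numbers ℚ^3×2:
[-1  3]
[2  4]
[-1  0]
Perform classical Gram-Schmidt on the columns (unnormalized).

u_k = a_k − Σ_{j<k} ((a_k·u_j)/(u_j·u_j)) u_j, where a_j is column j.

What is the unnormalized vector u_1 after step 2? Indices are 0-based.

u_1 = (23/6, 7/3, 5/6)

Step 1: u_0 = a_0 = (-1, 2, -1).
Step 2: u_1 = a_1 − (5/6)·u_0 = (23/6, 7/3, 5/6).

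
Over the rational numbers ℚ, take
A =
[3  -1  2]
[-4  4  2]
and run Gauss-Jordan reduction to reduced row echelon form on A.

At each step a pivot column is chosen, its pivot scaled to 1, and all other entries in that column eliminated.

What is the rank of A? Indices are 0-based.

rank = 2

step 1: normalize row 0 (÷3) = (1, -1/3, 2/3)
  row 1: subtract -4×row0 = (0, 8/3, 14/3)
step 2: normalize row 1 (÷8/3) = (0, 1, 7/4)
  row 0: subtract -1/3×row1 = (1, 0, 5/4)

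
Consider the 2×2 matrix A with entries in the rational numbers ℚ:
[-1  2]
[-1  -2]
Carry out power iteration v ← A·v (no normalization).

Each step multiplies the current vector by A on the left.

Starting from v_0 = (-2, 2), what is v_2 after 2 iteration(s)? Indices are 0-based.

v_2 = (-10, -2)

v_0 = (-2, 2).
v_1 = A·v_0 = (6, -2).
v_2 = A·v_1 = (-10, -2).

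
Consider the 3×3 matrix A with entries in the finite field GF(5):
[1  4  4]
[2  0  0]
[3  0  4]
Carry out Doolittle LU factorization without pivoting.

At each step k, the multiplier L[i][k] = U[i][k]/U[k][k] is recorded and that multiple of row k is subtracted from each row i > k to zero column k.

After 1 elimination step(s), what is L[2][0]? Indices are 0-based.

k=0: U[0][0]=1
  eliminate (1,0): mult=2, new row 1: (0, 2, 2); set L[1][0]=2
  eliminate (2,0): mult=3, new row 2: (0, 3, 2); set L[2][0]=3

L[2][0] = 3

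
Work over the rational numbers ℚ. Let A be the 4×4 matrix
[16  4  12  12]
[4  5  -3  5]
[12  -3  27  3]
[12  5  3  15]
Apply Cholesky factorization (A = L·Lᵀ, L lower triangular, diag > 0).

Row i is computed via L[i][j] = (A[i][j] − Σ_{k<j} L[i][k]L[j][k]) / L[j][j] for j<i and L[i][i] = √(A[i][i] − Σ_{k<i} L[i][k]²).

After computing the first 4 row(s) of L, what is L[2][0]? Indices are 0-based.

Step 1: L[0][0] = √(16) = 4.
  L[1][0] = (4) / L[0][0] = 1.
Step 2: L[1][1] = √(4) = 2.
  L[2][0] = (12) / L[0][0] = 3.
  L[2][1] = (-6) / L[1][1] = -3.
Step 3: L[2][2] = √(9) = 3.
  L[3][0] = (12) / L[0][0] = 3.
  L[3][1] = (2) / L[1][1] = 1.
  L[3][2] = (-3) / L[2][2] = -1.
Step 4: L[3][3] = √(4) = 2.

L[2][0] = 3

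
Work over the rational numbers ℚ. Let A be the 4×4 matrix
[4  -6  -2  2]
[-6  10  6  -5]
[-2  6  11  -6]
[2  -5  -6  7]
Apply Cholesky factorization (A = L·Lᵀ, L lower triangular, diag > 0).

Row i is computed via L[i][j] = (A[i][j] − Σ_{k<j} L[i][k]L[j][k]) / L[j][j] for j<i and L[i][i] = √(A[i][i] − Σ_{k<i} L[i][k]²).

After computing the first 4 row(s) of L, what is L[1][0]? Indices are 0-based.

Step 1: L[0][0] = √(4) = 2.
  L[1][0] = (-6) / L[0][0] = -3.
Step 2: L[1][1] = √(1) = 1.
  L[2][0] = (-2) / L[0][0] = -1.
  L[2][1] = (3) / L[1][1] = 3.
Step 3: L[2][2] = √(1) = 1.
  L[3][0] = (2) / L[0][0] = 1.
  L[3][1] = (-2) / L[1][1] = -2.
  L[3][2] = (1) / L[2][2] = 1.
Step 4: L[3][3] = √(1) = 1.

L[1][0] = -3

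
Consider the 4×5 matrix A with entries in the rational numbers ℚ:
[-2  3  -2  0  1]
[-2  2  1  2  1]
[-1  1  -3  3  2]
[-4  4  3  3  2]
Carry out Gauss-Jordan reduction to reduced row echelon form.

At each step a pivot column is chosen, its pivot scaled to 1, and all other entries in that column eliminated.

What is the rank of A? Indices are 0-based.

step 1: normalize row 0 (÷-2) = (1, -3/2, 1, 0, -1/2)
  row 1: subtract -2×row0 = (0, -1, 3, 2, 0)
  row 2: subtract -1×row0 = (0, -1/2, -2, 3, 3/2)
  row 3: subtract -4×row0 = (0, -2, 7, 3, 0)
step 2: normalize row 1 (÷-1) = (0, 1, -3, -2, 0)
  row 0: subtract -3/2×row1 = (1, 0, -7/2, -3, -1/2)
  row 2: subtract -1/2×row1 = (0, 0, -7/2, 2, 3/2)
  row 3: subtract -2×row1 = (0, 0, 1, -1, 0)
step 3: normalize row 2 (÷-7/2) = (0, 0, 1, -4/7, -3/7)
  row 0: subtract -7/2×row2 = (1, 0, 0, -5, -2)
  row 1: subtract -3×row2 = (0, 1, 0, -26/7, -9/7)
  row 3: subtract 1×row2 = (0, 0, 0, -3/7, 3/7)
step 4: normalize row 3 (÷-3/7) = (0, 0, 0, 1, -1)
  row 0: subtract -5×row3 = (1, 0, 0, 0, -7)
  row 1: subtract -26/7×row3 = (0, 1, 0, 0, -5)
  row 2: subtract -4/7×row3 = (0, 0, 1, 0, -1)

rank = 4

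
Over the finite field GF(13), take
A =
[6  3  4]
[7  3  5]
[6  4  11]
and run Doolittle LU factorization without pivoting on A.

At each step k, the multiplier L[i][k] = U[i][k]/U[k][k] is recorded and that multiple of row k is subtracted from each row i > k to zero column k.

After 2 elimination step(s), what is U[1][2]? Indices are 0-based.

k=0: U[0][0]=6
  eliminate (1,0): mult=12, new row 1: (0, 6, 9); set L[1][0]=12
  eliminate (2,0): mult=1, new row 2: (0, 1, 7); set L[2][0]=1
k=1: U[1][1]=6
  eliminate (2,1): mult=11, new row 2: (0, 0, 12); set L[2][1]=11

U[1][2] = 9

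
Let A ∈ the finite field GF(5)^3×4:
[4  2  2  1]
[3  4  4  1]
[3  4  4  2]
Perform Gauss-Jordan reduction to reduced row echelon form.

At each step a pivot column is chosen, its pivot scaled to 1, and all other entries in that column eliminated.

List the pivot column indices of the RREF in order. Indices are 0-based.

pivot columns: 0, 3

[1] R0 /= 4  ⇒  (1, 3, 3, 4)
     R1 -= 3·R0  ⇒  (0, 0, 0, 4)
     R2 -= 3·R0  ⇒  (0, 0, 0, 0)
column 1 empty below row 1
column 2 empty below row 1
[2] R1 /= 4  ⇒  (0, 0, 0, 1)
     R0 -= 4·R1  ⇒  (1, 3, 3, 0)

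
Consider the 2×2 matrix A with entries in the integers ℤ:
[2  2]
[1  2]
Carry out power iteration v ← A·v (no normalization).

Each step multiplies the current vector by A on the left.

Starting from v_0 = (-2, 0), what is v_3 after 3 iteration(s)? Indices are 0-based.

v_0 = (-2, 0).
v_1 = A·v_0 = (-4, -2).
v_2 = A·v_1 = (-12, -8).
v_3 = A·v_2 = (-40, -28).

v_3 = (-40, -28)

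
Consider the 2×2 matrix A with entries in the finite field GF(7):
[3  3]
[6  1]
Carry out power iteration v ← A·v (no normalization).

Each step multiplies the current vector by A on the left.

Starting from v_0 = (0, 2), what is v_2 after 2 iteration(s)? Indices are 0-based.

v_0 = (0, 2).
v_1 = A·v_0 = (6, 2).
v_2 = A·v_1 = (3, 3).

v_2 = (3, 3)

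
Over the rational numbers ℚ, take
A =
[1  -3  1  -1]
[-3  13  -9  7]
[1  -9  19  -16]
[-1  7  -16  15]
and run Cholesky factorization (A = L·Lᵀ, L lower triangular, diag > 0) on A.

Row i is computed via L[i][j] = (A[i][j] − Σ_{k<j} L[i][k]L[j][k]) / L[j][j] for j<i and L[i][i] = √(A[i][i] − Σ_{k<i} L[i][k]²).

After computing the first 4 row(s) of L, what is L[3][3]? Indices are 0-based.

Step 1: L[0][0] = √(1) = 1.
  L[1][0] = (-3) / L[0][0] = -3.
Step 2: L[1][1] = √(4) = 2.
  L[2][0] = (1) / L[0][0] = 1.
  L[2][1] = (-6) / L[1][1] = -3.
Step 3: L[2][2] = √(9) = 3.
  L[3][0] = (-1) / L[0][0] = -1.
  L[3][1] = (4) / L[1][1] = 2.
  L[3][2] = (-9) / L[2][2] = -3.
Step 4: L[3][3] = √(1) = 1.

L[3][3] = 1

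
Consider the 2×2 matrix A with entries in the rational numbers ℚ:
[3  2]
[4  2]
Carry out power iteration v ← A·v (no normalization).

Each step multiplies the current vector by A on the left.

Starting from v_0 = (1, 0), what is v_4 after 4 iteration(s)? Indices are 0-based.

v_4 = (489, 580)

v_0 = (1, 0).
v_1 = A·v_0 = (3, 4).
v_2 = A·v_1 = (17, 20).
v_3 = A·v_2 = (91, 108).
v_4 = A·v_3 = (489, 580).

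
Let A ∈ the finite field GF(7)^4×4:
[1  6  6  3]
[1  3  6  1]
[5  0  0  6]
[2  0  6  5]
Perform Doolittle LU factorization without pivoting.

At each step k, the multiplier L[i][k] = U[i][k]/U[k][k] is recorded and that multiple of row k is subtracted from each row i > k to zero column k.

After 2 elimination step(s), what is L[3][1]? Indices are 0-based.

L[3][1] = 4

[col 0] pivot 1
  R1 -= 1*R0 → (0, 4, 0, 5)  (L[1][0] := 1)
  R2 -= 5*R0 → (0, 5, 5, 5)  (L[2][0] := 5)
  R3 -= 2*R0 → (0, 2, 1, 6)  (L[3][0] := 2)
[col 1] pivot 4
  R2 -= 3*R1 → (0, 0, 5, 4)  (L[2][1] := 3)
  R3 -= 4*R1 → (0, 0, 1, 0)  (L[3][1] := 4)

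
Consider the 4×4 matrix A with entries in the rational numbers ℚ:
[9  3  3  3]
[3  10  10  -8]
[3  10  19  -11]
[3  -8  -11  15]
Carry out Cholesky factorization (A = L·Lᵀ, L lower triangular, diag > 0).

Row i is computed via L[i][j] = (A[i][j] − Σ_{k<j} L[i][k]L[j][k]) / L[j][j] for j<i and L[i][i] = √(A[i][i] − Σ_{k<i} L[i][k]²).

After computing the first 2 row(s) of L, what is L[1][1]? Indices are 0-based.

L[1][1] = 3

Step 1: L[0][0] = √(9) = 3.
  L[1][0] = (3) / L[0][0] = 1.
Step 2: L[1][1] = √(9) = 3.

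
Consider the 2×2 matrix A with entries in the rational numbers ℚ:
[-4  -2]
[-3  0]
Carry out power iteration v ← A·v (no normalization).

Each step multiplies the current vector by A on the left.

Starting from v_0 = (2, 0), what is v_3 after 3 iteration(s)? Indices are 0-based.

v_0 = (2, 0).
v_1 = A·v_0 = (-8, -6).
v_2 = A·v_1 = (44, 24).
v_3 = A·v_2 = (-224, -132).

v_3 = (-224, -132)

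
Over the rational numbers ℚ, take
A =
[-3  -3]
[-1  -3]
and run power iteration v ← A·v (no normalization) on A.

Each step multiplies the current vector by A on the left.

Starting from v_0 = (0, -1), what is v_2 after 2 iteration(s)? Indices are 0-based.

v_2 = (-18, -12)

v_0 = (0, -1).
v_1 = A·v_0 = (3, 3).
v_2 = A·v_1 = (-18, -12).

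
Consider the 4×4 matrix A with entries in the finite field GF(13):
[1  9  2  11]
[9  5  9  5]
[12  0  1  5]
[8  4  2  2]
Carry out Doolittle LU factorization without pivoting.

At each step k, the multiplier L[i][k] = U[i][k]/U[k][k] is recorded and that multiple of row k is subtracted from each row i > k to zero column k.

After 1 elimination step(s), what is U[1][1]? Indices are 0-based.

U[1][1] = 2

Step 1: pivot at (0,0) is 1.
  row1 ← row1 − (9)·row0  ⇒  L[1][0]=9, U row1=(0, 2, 4, 10)
  row2 ← row2 − (12)·row0  ⇒  L[2][0]=12, U row2=(0, 9, 3, 3)
  row3 ← row3 − (8)·row0  ⇒  L[3][0]=8, U row3=(0, 10, 12, 5)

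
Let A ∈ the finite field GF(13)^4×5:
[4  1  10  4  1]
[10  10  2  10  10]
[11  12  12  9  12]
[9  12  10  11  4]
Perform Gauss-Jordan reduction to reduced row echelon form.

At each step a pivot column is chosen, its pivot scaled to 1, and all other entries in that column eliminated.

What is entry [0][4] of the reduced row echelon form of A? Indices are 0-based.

pivot(0,0)=4: scale R0 → (1, 10, 9, 1, 10)
  clear (1,0): R1 −= (10)R0 → (0, 1, 3, 0, 1)
  clear (2,0): R2 −= (11)R0 → (0, 6, 4, 11, 6)
  clear (3,0): R3 −= (9)R0 → (0, 0, 7, 2, 5)
pivot(1,1)=1: scale R1 → (0, 1, 3, 0, 1)
  clear (0,1): R0 −= (10)R1 → (1, 0, 5, 1, 0)
  clear (2,1): R2 −= (6)R1 → (0, 0, 12, 11, 0)
pivot(2,2)=12: scale R2 → (0, 0, 1, 2, 0)
  clear (0,2): R0 −= (5)R2 → (1, 0, 0, 4, 0)
  clear (1,2): R1 −= (3)R2 → (0, 1, 0, 7, 1)
  clear (3,2): R3 −= (7)R2 → (0, 0, 0, 1, 5)
pivot(3,3)=1: scale R3 → (0, 0, 0, 1, 5)
  clear (0,3): R0 −= (4)R3 → (1, 0, 0, 0, 6)
  clear (1,3): R1 −= (7)R3 → (0, 1, 0, 0, 5)
  clear (2,3): R2 −= (2)R3 → (0, 0, 1, 0, 3)

M[0][4] = 6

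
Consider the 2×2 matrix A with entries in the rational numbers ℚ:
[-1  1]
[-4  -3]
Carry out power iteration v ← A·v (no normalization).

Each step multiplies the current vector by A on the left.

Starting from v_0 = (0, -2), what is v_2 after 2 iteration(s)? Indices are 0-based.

v_0 = (0, -2).
v_1 = A·v_0 = (-2, 6).
v_2 = A·v_1 = (8, -10).

v_2 = (8, -10)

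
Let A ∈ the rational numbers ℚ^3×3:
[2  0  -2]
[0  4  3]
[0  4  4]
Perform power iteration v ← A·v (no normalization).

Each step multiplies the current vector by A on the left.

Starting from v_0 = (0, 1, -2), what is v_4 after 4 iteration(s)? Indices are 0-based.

v_4 = (512, -1136, -1312)

v_0 = (0, 1, -2).
v_1 = A·v_0 = (4, -2, -4).
v_2 = A·v_1 = (16, -20, -24).
v_3 = A·v_2 = (80, -152, -176).
v_4 = A·v_3 = (512, -1136, -1312).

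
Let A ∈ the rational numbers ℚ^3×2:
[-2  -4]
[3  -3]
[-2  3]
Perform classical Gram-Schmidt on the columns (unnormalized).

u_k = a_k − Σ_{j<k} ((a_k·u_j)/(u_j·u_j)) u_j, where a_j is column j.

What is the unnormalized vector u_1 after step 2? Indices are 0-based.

Step 1: u_0 = a_0 = (-2, 3, -2).
Step 2: u_1 = a_1 − (-7/17)·u_0 = (-82/17, -30/17, 37/17).

u_1 = (-82/17, -30/17, 37/17)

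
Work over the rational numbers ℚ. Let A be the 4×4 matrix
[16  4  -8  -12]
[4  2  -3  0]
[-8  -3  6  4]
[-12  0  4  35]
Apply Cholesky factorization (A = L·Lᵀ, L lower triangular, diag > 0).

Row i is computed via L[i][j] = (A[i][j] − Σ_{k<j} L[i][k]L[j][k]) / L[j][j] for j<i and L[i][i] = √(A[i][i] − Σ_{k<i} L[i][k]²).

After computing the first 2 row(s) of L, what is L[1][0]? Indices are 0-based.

L[1][0] = 1

Step 1: L[0][0] = √(16) = 4.
  L[1][0] = (4) / L[0][0] = 1.
Step 2: L[1][1] = √(1) = 1.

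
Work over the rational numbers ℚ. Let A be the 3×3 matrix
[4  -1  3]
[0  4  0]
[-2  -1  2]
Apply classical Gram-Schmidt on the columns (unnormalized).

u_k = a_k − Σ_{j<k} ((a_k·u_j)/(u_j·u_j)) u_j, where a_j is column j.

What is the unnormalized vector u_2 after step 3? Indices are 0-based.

u_2 = (112/89, 84/89, 224/89)

Step 1: u_0 = a_0 = (4, 0, -2).
Step 2: u_1 = a_1 − (-1/10)·u_0 = (-3/5, 4, -6/5).
Step 3: u_2 = a_2 − (2/5)·u_0 − (-21/89)·u_1 = (112/89, 84/89, 224/89).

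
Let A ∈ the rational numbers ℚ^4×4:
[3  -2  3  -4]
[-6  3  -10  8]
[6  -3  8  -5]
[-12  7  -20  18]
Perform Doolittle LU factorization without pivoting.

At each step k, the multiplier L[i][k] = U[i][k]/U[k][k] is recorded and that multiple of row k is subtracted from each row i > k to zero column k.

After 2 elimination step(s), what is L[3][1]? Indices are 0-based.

L[3][1] = 1

Step 1: pivot at (0,0) is 3.
  row1 ← row1 − (-2)·row0  ⇒  L[1][0]=-2, U row1=(0, -1, -4, 0)
  row2 ← row2 − (2)·row0  ⇒  L[2][0]=2, U row2=(0, 1, 2, 3)
  row3 ← row3 − (-4)·row0  ⇒  L[3][0]=-4, U row3=(0, -1, -8, 2)
Step 2: pivot at (1,1) is -1.
  row2 ← row2 − (-1)·row1  ⇒  L[2][1]=-1, U row2=(0, 0, -2, 3)
  row3 ← row3 − (1)·row1  ⇒  L[3][1]=1, U row3=(0, 0, -4, 2)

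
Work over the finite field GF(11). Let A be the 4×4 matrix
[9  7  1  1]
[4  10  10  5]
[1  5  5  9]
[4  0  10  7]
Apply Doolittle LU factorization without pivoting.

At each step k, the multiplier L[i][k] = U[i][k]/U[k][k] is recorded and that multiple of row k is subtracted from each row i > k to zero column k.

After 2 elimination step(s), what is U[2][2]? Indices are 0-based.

U[2][2] = 4

Step 1: pivot at (0,0) is 9.
  row1 ← row1 − (9)·row0  ⇒  L[1][0]=9, U row1=(0, 2, 1, 7)
  row2 ← row2 − (5)·row0  ⇒  L[2][0]=5, U row2=(0, 3, 0, 4)
  row3 ← row3 − (9)·row0  ⇒  L[3][0]=9, U row3=(0, 3, 1, 9)
Step 2: pivot at (1,1) is 2.
  row2 ← row2 − (7)·row1  ⇒  L[2][1]=7, U row2=(0, 0, 4, 10)
  row3 ← row3 − (7)·row1  ⇒  L[3][1]=7, U row3=(0, 0, 5, 4)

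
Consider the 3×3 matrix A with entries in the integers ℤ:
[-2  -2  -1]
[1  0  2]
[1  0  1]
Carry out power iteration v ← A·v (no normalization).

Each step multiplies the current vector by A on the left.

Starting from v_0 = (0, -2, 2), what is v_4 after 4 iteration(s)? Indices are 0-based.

v_0 = (0, -2, 2).
v_1 = A·v_0 = (2, 4, 2).
v_2 = A·v_1 = (-14, 6, 4).
v_3 = A·v_2 = (12, -6, -10).
v_4 = A·v_3 = (-2, -8, 2).

v_4 = (-2, -8, 2)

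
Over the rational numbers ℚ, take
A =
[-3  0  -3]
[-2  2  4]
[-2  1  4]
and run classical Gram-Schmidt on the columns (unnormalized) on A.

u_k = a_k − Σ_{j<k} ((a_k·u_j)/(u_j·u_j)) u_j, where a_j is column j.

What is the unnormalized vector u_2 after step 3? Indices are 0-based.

u_2 = (-36/49, -54/49, 108/49)

Step 1: u_0 = a_0 = (-3, -2, -2).
Step 2: u_1 = a_1 − (-6/17)·u_0 = (-18/17, 22/17, 5/17).
Step 3: u_2 = a_2 − (-7/17)·u_0 − (162/49)·u_1 = (-36/49, -54/49, 108/49).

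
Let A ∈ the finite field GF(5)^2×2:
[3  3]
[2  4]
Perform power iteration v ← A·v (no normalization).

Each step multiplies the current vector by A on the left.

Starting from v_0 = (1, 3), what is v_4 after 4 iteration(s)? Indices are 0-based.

v_4 = (0, 2)

v_0 = (1, 3).
v_1 = A·v_0 = (2, 4).
v_2 = A·v_1 = (3, 0).
v_3 = A·v_2 = (4, 1).
v_4 = A·v_3 = (0, 2).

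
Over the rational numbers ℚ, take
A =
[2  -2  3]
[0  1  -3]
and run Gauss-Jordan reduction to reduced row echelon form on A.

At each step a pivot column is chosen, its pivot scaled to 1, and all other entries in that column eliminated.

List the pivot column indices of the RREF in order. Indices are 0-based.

pivot columns: 0, 1

step 1: normalize row 0 (÷2) = (1, -1, 3/2)
step 2: normalize row 1 (÷1) = (0, 1, -3)
  row 0: subtract -1×row1 = (1, 0, -3/2)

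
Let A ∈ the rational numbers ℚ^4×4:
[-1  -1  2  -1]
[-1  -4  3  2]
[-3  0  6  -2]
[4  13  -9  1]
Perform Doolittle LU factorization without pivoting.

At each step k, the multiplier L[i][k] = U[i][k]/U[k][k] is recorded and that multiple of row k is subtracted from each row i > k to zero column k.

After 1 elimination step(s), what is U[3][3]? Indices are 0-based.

U[3][3] = -3

[col 0] pivot -1
  R1 -= 1*R0 → (0, -3, 1, 3)  (L[1][0] := 1)
  R2 -= 3*R0 → (0, 3, 0, 1)  (L[2][0] := 3)
  R3 -= -4*R0 → (0, 9, -1, -3)  (L[3][0] := -4)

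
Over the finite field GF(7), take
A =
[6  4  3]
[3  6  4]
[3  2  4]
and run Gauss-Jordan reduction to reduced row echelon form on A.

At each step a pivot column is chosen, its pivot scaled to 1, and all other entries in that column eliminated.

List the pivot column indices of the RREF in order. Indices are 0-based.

[1] R0 /= 6  ⇒  (1, 3, 4)
     R1 -= 3·R0  ⇒  (0, 4, 6)
     R2 -= 3·R0  ⇒  (0, 0, 6)
[2] R1 /= 4  ⇒  (0, 1, 5)
     R0 -= 3·R1  ⇒  (1, 0, 3)
[3] R2 /= 6  ⇒  (0, 0, 1)
     R0 -= 3·R2  ⇒  (1, 0, 0)
     R1 -= 5·R2  ⇒  (0, 1, 0)

pivot columns: 0, 1, 2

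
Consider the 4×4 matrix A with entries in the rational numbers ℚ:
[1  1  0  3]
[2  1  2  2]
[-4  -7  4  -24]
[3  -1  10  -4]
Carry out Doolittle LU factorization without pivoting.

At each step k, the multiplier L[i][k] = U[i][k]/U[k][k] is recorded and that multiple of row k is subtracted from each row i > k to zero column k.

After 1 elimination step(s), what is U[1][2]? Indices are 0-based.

U[1][2] = 2

Step 1: pivot at (0,0) is 1.
  row1 ← row1 − (2)·row0  ⇒  L[1][0]=2, U row1=(0, -1, 2, -4)
  row2 ← row2 − (-4)·row0  ⇒  L[2][0]=-4, U row2=(0, -3, 4, -12)
  row3 ← row3 − (3)·row0  ⇒  L[3][0]=3, U row3=(0, -4, 10, -13)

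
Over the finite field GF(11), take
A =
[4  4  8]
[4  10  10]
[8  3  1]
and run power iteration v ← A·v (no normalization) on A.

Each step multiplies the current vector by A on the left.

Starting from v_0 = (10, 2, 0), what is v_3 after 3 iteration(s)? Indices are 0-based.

v_0 = (10, 2, 0).
v_1 = A·v_0 = (4, 5, 9).
v_2 = A·v_1 = (9, 2, 1).
v_3 = A·v_2 = (8, 0, 2).

v_3 = (8, 0, 2)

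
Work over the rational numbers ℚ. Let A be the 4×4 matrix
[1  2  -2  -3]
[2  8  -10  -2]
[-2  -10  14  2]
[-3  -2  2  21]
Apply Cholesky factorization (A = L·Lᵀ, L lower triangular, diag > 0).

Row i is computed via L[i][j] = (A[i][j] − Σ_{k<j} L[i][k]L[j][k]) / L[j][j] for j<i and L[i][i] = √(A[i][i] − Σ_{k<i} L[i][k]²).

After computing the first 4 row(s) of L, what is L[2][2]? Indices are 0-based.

Step 1: L[0][0] = √(1) = 1.
  L[1][0] = (2) / L[0][0] = 2.
Step 2: L[1][1] = √(4) = 2.
  L[2][0] = (-2) / L[0][0] = -2.
  L[2][1] = (-6) / L[1][1] = -3.
Step 3: L[2][2] = √(1) = 1.
  L[3][0] = (-3) / L[0][0] = -3.
  L[3][1] = (4) / L[1][1] = 2.
  L[3][2] = (2) / L[2][2] = 2.
Step 4: L[3][3] = √(4) = 2.

L[2][2] = 1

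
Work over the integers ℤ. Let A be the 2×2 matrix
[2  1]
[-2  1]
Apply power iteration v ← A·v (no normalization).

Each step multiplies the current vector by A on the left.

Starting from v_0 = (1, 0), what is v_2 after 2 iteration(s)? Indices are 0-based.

v_0 = (1, 0).
v_1 = A·v_0 = (2, -2).
v_2 = A·v_1 = (2, -6).

v_2 = (2, -6)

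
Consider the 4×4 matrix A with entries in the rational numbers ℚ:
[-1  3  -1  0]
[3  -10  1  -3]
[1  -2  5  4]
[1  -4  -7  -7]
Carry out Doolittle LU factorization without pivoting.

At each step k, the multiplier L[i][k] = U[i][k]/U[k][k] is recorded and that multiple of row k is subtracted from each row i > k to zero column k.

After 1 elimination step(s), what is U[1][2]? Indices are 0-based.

U[1][2] = -2

k=0: U[0][0]=-1
  eliminate (1,0): mult=-3, new row 1: (0, -1, -2, -3); set L[1][0]=-3
  eliminate (2,0): mult=-1, new row 2: (0, 1, 4, 4); set L[2][0]=-1
  eliminate (3,0): mult=-1, new row 3: (0, -1, -8, -7); set L[3][0]=-1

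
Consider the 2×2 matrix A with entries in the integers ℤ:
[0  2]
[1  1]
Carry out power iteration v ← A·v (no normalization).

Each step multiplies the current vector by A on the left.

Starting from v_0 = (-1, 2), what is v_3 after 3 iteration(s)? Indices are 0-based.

v_0 = (-1, 2).
v_1 = A·v_0 = (4, 1).
v_2 = A·v_1 = (2, 5).
v_3 = A·v_2 = (10, 7).

v_3 = (10, 7)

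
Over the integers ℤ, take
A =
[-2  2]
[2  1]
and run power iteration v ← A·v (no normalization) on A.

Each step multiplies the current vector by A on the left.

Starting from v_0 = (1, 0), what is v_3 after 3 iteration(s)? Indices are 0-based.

v_0 = (1, 0).
v_1 = A·v_0 = (-2, 2).
v_2 = A·v_1 = (8, -2).
v_3 = A·v_2 = (-20, 14).

v_3 = (-20, 14)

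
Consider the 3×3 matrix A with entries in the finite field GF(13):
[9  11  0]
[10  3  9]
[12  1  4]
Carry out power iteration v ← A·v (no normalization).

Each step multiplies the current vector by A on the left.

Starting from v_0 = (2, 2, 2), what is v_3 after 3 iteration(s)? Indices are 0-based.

v_3 = (5, 7, 8)

v_0 = (2, 2, 2).
v_1 = A·v_0 = (1, 5, 8).
v_2 = A·v_1 = (12, 6, 10).
v_3 = A·v_2 = (5, 7, 8).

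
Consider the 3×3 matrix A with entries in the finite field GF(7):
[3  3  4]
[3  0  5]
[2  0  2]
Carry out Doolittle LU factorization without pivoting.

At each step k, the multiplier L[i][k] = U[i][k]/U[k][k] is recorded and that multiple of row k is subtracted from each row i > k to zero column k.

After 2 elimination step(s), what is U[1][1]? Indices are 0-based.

U[1][1] = 4

[col 0] pivot 3
  R1 -= 1*R0 → (0, 4, 1)  (L[1][0] := 1)
  R2 -= 3*R0 → (0, 5, 4)  (L[2][0] := 3)
[col 1] pivot 4
  R2 -= 3*R1 → (0, 0, 1)  (L[2][1] := 3)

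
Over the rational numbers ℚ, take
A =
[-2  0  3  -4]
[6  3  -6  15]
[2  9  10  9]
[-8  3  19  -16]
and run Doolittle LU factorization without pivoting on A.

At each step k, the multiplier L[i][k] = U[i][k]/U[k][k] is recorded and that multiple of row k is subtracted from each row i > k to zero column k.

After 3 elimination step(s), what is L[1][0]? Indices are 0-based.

k=0: U[0][0]=-2
  eliminate (1,0): mult=-3, new row 1: (0, 3, 3, 3); set L[1][0]=-3
  eliminate (2,0): mult=-1, new row 2: (0, 9, 13, 5); set L[2][0]=-1
  eliminate (3,0): mult=4, new row 3: (0, 3, 7, 0); set L[3][0]=4
k=1: U[1][1]=3
  eliminate (2,1): mult=3, new row 2: (0, 0, 4, -4); set L[2][1]=3
  eliminate (3,1): mult=1, new row 3: (0, 0, 4, -3); set L[3][1]=1
k=2: U[2][2]=4
  eliminate (3,2): mult=1, new row 3: (0, 0, 0, 1); set L[3][2]=1

L[1][0] = -3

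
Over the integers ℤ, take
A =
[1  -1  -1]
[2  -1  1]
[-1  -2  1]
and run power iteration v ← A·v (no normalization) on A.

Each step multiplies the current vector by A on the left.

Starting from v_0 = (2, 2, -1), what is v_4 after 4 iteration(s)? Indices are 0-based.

v_0 = (2, 2, -1).
v_1 = A·v_0 = (1, 1, -7).
v_2 = A·v_1 = (7, -6, -10).
v_3 = A·v_2 = (23, 10, -5).
v_4 = A·v_3 = (18, 31, -48).

v_4 = (18, 31, -48)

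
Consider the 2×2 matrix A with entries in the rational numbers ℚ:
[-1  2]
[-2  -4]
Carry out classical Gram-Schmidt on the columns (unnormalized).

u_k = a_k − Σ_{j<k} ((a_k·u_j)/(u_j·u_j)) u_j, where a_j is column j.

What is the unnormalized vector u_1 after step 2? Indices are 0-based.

Step 1: u_0 = a_0 = (-1, -2).
Step 2: u_1 = a_1 − (6/5)·u_0 = (16/5, -8/5).

u_1 = (16/5, -8/5)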